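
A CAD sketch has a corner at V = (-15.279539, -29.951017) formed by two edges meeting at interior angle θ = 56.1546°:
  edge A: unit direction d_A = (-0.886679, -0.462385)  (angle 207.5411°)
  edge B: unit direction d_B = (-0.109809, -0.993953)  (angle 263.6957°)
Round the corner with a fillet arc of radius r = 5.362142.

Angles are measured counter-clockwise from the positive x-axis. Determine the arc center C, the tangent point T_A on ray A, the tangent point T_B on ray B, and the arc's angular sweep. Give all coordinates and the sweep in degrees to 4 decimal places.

bisector direction at 235.6184° = (-0.564702,-0.825295)
center distance |VC| = r/sin(θ/2) = 5.362142/sin(28.0773°) = 11.392757
C = V + |VC|·bis = (-21.7131,-39.3534)
T_A = V + ((C−V)·d_A)·d_A = V + 10.0520·d_A = (-24.1924,-34.5989)
T_B = V + ((C−V)·d_B)·d_B = V + 10.0520·d_B = (-16.3833,-39.9422)
sweep = 180° − θ = 123.8454°

center=(-21.7131,-39.3534) T_A=(-24.1924,-34.5989) T_B=(-16.3833,-39.9422) sweep=123.8454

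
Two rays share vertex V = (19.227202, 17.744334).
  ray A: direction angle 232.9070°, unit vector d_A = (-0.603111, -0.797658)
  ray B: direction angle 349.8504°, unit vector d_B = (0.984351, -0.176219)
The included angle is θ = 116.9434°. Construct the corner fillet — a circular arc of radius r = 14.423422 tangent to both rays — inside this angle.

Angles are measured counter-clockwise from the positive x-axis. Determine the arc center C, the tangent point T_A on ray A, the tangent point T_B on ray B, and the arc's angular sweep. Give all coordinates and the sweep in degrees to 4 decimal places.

center=(25.3955,1.9874) T_A=(13.8906,10.6863) T_B=(27.9372,16.1851) sweep=63.0566

bisector direction at 291.3787° = (0.364531,-0.931191)
center distance |VC| = r/sin(θ/2) = 14.423422/sin(58.4717°) = 16.921313
C = V + |VC|·bis = (25.3955,1.9874)
T_A = V + ((C−V)·d_A)·d_A = V + 8.8485·d_A = (13.8906,10.6863)
T_B = V + ((C−V)·d_B)·d_B = V + 8.8485·d_B = (27.9372,16.1851)
sweep = 180° − θ = 63.0566°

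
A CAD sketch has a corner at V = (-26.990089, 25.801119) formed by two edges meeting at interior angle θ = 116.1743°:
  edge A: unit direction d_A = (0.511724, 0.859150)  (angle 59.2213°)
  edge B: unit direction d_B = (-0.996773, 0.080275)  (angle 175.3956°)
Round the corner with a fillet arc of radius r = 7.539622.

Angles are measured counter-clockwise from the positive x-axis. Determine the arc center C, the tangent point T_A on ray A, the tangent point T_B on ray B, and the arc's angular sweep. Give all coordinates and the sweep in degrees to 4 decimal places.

center=(-31.0650,33.6933) T_A=(-24.5874,29.8351) T_B=(-31.6703,26.1780) sweep=63.8257

bisector direction at 117.3085° = (-0.458781,0.888550)
center distance |VC| = r/sin(θ/2) = 7.539622/sin(58.0872°) = 8.882128
C = V + |VC|·bis = (-31.0650,33.6933)
T_A = V + ((C−V)·d_A)·d_A = V + 4.6953·d_A = (-24.5874,29.8351)
T_B = V + ((C−V)·d_B)·d_B = V + 4.6953·d_B = (-31.6703,26.1780)
sweep = 180° − θ = 63.8257°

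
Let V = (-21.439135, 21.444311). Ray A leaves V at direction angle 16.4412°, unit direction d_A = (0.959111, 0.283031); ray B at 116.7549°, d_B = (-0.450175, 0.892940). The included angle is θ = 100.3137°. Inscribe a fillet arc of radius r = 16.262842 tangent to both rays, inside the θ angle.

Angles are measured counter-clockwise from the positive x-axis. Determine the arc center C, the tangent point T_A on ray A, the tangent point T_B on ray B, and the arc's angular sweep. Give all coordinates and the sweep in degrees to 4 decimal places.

bisector direction at 66.5980° = (0.397179,0.917741)
center distance |VC| = r/sin(θ/2) = 16.262842/sin(50.1568°) = 21.181057
C = V + |VC|·bis = (-13.0265,40.8830)
T_A = V + ((C−V)·d_A)·d_A = V + 13.5705·d_A = (-8.4236,25.2852)
T_B = V + ((C−V)·d_B)·d_B = V + 13.5705·d_B = (-27.5482,33.5619)
sweep = 180° − θ = 79.6863°

center=(-13.0265,40.8830) T_A=(-8.4236,25.2852) T_B=(-27.5482,33.5619) sweep=79.6863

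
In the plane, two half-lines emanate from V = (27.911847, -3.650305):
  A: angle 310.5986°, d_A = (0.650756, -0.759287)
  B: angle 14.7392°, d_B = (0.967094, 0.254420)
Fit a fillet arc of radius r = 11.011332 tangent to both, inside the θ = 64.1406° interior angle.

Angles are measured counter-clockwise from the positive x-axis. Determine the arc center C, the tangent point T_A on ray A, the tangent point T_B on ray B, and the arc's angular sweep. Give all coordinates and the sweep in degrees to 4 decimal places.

center=(47.7089,-9.8282) T_A=(39.3481,-16.9939) T_B=(44.9074,0.8208) sweep=115.8594

bisector direction at 342.6689° = (0.954599,-0.297893)
center distance |VC| = r/sin(θ/2) = 11.011332/sin(32.0703°) = 20.738558
C = V + |VC|·bis = (47.7089,-9.8282)
T_A = V + ((C−V)·d_A)·d_A = V + 17.5738·d_A = (39.3481,-16.9939)
T_B = V + ((C−V)·d_B)·d_B = V + 17.5738·d_B = (44.9074,0.8208)
sweep = 180° − θ = 115.8594°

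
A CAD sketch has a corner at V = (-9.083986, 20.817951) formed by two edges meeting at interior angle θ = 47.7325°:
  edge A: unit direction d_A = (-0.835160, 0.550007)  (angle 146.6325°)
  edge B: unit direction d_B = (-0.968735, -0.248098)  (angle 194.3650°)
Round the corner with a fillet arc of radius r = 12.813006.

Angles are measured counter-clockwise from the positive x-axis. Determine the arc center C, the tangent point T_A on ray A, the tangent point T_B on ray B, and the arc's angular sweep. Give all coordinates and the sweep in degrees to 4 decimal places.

center=(-40.3177,26.0454) T_A=(-33.2704,36.7463) T_B=(-37.1388,13.6330) sweep=132.2675

bisector direction at 170.4988° = (-0.986282,0.165069)
center distance |VC| = r/sin(θ/2) = 12.813006/sin(23.8663°) = 31.668096
C = V + |VC|·bis = (-40.3177,26.0454)
T_A = V + ((C−V)·d_A)·d_A = V + 28.9602·d_A = (-33.2704,36.7463)
T_B = V + ((C−V)·d_B)·d_B = V + 28.9602·d_B = (-37.1388,13.6330)
sweep = 180° − θ = 132.2675°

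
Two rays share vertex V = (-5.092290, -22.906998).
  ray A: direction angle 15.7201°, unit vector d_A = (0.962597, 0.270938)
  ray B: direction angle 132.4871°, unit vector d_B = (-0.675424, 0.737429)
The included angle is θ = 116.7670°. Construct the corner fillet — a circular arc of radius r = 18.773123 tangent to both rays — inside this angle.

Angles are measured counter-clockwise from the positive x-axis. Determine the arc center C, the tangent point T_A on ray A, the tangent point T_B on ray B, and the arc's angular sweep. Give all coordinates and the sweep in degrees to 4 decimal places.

center=(0.9459,-1.7049) T_A=(6.0322,-19.7758) T_B=(-12.8980,-14.3847) sweep=63.2330

bisector direction at 74.1036° = (0.273899,0.961759)
center distance |VC| = r/sin(θ/2) = 18.773123/sin(58.3835°) = 22.045153
C = V + |VC|·bis = (0.9459,-1.7049)
T_A = V + ((C−V)·d_A)·d_A = V + 11.5568·d_A = (6.0322,-19.7758)
T_B = V + ((C−V)·d_B)·d_B = V + 11.5568·d_B = (-12.8980,-14.3847)
sweep = 180° − θ = 63.2330°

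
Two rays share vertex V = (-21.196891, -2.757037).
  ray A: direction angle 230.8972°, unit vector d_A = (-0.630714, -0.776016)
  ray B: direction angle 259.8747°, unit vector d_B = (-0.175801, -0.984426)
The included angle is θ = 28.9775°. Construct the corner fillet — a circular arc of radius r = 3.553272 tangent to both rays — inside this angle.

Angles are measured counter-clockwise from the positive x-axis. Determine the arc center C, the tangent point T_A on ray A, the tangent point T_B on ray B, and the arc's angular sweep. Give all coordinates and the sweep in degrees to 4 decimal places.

center=(-27.1122,-15.6688) T_A=(-29.8696,-13.4277) T_B=(-23.6143,-16.2935) sweep=151.0225

bisector direction at 245.3860° = (-0.416504,-0.909134)
center distance |VC| = r/sin(θ/2) = 3.553272/sin(14.4887°) = 14.202300
C = V + |VC|·bis = (-27.1122,-15.6688)
T_A = V + ((C−V)·d_A)·d_A = V + 13.7506·d_A = (-29.8696,-13.4277)
T_B = V + ((C−V)·d_B)·d_B = V + 13.7506·d_B = (-23.6143,-16.2935)
sweep = 180° − θ = 151.0225°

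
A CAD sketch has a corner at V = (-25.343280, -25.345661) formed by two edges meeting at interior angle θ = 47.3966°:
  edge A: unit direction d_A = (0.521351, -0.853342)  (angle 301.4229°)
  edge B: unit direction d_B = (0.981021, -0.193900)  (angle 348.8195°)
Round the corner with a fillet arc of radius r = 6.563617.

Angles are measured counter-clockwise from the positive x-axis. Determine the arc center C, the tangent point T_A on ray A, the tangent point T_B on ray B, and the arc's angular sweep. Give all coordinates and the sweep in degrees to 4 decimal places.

center=(-11.9462,-34.6842) T_A=(-17.5472,-38.1062) T_B=(-10.6735,-28.2452) sweep=132.6034

bisector direction at 325.1212° = (0.820364,-0.571842)
center distance |VC| = r/sin(θ/2) = 6.563617/sin(23.6983°) = 16.330631
C = V + |VC|·bis = (-11.9462,-34.6842)
T_A = V + ((C−V)·d_A)·d_A = V + 14.9535·d_A = (-17.5472,-38.1062)
T_B = V + ((C−V)·d_B)·d_B = V + 14.9535·d_B = (-10.6735,-28.2452)
sweep = 180° − θ = 132.6034°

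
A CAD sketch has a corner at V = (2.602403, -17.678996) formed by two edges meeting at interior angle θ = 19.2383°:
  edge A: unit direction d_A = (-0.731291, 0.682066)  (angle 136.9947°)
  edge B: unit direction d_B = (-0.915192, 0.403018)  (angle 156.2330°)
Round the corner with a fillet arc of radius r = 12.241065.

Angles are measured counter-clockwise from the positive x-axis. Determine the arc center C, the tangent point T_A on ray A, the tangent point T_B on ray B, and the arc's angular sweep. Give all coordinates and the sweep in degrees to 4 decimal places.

bisector direction at 146.6138° = (-0.834981,0.550279)
center distance |VC| = r/sin(θ/2) = 12.241065/sin(9.6191°) = 73.256675
C = V + |VC|·bis = (-58.5655,22.6326)
T_A = V + ((C−V)·d_A)·d_A = V + 72.2267·d_A = (-50.2163,31.5844)
T_B = V + ((C−V)·d_B)·d_B = V + 72.2267·d_B = (-63.4989,11.4297)
sweep = 180° − θ = 160.7617°

center=(-58.5655,22.6326) T_A=(-50.2163,31.5844) T_B=(-63.4989,11.4297) sweep=160.7617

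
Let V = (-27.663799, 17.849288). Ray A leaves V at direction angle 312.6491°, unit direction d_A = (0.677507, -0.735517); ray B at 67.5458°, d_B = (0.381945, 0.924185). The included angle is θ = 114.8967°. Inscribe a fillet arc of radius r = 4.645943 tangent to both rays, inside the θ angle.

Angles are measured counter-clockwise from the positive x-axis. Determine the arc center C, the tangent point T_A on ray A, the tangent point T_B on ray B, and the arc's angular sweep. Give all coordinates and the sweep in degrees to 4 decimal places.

center=(-22.2374,18.8156) T_A=(-25.6545,15.6680) T_B=(-26.5311,20.5901) sweep=65.1033

bisector direction at 10.0975° = (0.984511,0.175323)
center distance |VC| = r/sin(θ/2) = 4.645943/sin(57.4483°) = 5.511811
C = V + |VC|·bis = (-22.2374,18.8156)
T_A = V + ((C−V)·d_A)·d_A = V + 2.9657·d_A = (-25.6545,15.6680)
T_B = V + ((C−V)·d_B)·d_B = V + 2.9657·d_B = (-26.5311,20.5901)
sweep = 180° − θ = 65.1033°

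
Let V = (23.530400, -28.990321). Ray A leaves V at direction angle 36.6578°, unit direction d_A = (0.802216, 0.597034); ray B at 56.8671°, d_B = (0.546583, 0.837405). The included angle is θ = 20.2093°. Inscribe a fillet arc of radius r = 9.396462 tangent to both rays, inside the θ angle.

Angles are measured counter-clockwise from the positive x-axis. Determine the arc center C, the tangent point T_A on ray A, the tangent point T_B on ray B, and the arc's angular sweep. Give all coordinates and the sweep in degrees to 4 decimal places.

center=(60.2185,10.0273) T_A=(65.8285,2.4893) T_B=(52.3499,15.1632) sweep=159.7907

bisector direction at 46.7625° = (0.685025,0.728520)
center distance |VC| = r/sin(θ/2) = 9.396462/sin(10.1046°) = 53.557382
C = V + |VC|·bis = (60.2185,10.0273)
T_A = V + ((C−V)·d_A)·d_A = V + 52.7267·d_A = (65.8285,2.4893)
T_B = V + ((C−V)·d_B)·d_B = V + 52.7267·d_B = (52.3499,15.1632)
sweep = 180° − θ = 159.7907°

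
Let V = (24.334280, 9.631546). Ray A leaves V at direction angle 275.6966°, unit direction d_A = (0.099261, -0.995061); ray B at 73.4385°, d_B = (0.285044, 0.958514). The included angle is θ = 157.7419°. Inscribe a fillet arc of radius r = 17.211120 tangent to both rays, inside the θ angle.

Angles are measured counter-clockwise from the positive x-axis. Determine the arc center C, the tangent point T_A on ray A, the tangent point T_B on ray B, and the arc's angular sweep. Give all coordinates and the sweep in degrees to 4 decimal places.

center=(41.7965,7.9709) T_A=(24.6704,6.2625) T_B=(25.2994,12.8768) sweep=22.2581

bisector direction at 354.5676° = (0.995509,-0.094672)
center distance |VC| = r/sin(θ/2) = 17.211120/sin(78.8709°) = 17.540979
C = V + |VC|·bis = (41.7965,7.9709)
T_A = V + ((C−V)·d_A)·d_A = V + 3.3858·d_A = (24.6704,6.2625)
T_B = V + ((C−V)·d_B)·d_B = V + 3.3858·d_B = (25.2994,12.8768)
sweep = 180° − θ = 22.2581°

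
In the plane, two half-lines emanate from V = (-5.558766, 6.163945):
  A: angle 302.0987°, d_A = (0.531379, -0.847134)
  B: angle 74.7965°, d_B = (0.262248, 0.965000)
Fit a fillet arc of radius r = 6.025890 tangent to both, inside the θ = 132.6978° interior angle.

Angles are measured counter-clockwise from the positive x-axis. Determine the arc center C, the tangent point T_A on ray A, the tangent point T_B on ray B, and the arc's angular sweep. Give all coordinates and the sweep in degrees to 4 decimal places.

bisector direction at 8.4476° = (0.989151,0.146905)
center distance |VC| = r/sin(θ/2) = 6.025890/sin(66.3489°) = 6.578444
C = V + |VC|·bis = (0.9483,7.1304)
T_A = V + ((C−V)·d_A)·d_A = V + 2.6390·d_A = (-4.1564,3.9283)
T_B = V + ((C−V)·d_B)·d_B = V + 2.6390·d_B = (-4.8667,8.7106)
sweep = 180° − θ = 47.3022°

center=(0.9483,7.1304) T_A=(-4.1564,3.9283) T_B=(-4.8667,8.7106) sweep=47.3022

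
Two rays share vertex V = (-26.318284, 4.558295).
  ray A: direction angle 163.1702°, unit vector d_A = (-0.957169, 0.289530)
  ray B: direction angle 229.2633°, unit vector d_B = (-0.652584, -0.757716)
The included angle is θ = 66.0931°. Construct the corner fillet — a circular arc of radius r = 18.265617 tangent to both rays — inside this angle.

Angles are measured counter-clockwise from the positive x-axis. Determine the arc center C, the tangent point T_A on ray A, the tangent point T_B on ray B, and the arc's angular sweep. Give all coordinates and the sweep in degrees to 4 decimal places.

center=(-58.4808,-4.7960) T_A=(-53.1924,12.6873) T_B=(-44.6406,-16.7158) sweep=113.9069

bisector direction at 196.2168° = (-0.960212,-0.279272)
center distance |VC| = r/sin(θ/2) = 18.265617/sin(33.0466°) = 33.495212
C = V + |VC|·bis = (-58.4808,-4.7960)
T_A = V + ((C−V)·d_A)·d_A = V + 28.0766·d_A = (-53.1924,12.6873)
T_B = V + ((C−V)·d_B)·d_B = V + 28.0766·d_B = (-44.6406,-16.7158)
sweep = 180° − θ = 113.9069°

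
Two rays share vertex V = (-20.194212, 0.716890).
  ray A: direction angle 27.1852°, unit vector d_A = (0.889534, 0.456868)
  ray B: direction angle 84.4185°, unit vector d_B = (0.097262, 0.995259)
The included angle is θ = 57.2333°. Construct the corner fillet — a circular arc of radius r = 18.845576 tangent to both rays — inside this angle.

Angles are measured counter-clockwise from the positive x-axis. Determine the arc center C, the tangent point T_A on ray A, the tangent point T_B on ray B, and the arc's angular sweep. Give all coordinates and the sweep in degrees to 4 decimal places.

bisector direction at 55.8019° = (0.562057,0.827099)
center distance |VC| = r/sin(θ/2) = 18.845576/sin(28.6166°) = 39.347938
C = V + |VC|·bis = (1.9216,33.2615)
T_A = V + ((C−V)·d_A)·d_A = V + 34.5413·d_A = (10.5315,16.4977)
T_B = V + ((C−V)·d_B)·d_B = V + 34.5413·d_B = (-16.8347,35.0945)
sweep = 180° − θ = 122.7667°

center=(1.9216,33.2615) T_A=(10.5315,16.4977) T_B=(-16.8347,35.0945) sweep=122.7667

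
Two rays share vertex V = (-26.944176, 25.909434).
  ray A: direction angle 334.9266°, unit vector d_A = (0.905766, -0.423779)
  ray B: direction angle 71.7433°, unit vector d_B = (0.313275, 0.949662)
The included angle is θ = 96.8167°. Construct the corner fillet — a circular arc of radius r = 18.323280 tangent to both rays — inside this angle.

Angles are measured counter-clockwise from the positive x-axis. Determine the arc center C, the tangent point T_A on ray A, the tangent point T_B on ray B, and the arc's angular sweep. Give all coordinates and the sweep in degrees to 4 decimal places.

center=(-4.4483,35.6139) T_A=(-12.2134,19.0173) T_B=(-21.8493,41.3542) sweep=83.1833

bisector direction at 23.3349° = (0.918205,0.396106)
center distance |VC| = r/sin(θ/2) = 18.323280/sin(48.4083°) = 24.499808
C = V + |VC|·bis = (-4.4483,35.6139)
T_A = V + ((C−V)·d_A)·d_A = V + 16.2634·d_A = (-12.2134,19.0173)
T_B = V + ((C−V)·d_B)·d_B = V + 16.2634·d_B = (-21.8493,41.3542)
sweep = 180° − θ = 83.1833°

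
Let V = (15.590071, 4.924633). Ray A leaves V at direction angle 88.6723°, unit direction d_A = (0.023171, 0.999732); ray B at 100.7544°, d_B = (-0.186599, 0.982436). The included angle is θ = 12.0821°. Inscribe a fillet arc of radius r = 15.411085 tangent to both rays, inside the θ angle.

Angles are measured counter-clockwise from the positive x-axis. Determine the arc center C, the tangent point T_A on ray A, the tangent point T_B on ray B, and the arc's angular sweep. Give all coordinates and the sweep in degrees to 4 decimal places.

center=(3.5573,150.8656) T_A=(18.9643,150.5085) T_B=(-11.5831,147.9899) sweep=167.9179

bisector direction at 94.7134° = (-0.082171,0.996618)
center distance |VC| = r/sin(θ/2) = 15.411085/sin(6.0411°) = 146.436175
C = V + |VC|·bis = (3.5573,150.8656)
T_A = V + ((C−V)·d_A)·d_A = V + 145.6230·d_A = (18.9643,150.5085)
T_B = V + ((C−V)·d_B)·d_B = V + 145.6230·d_B = (-11.5831,147.9899)
sweep = 180° − θ = 167.9179°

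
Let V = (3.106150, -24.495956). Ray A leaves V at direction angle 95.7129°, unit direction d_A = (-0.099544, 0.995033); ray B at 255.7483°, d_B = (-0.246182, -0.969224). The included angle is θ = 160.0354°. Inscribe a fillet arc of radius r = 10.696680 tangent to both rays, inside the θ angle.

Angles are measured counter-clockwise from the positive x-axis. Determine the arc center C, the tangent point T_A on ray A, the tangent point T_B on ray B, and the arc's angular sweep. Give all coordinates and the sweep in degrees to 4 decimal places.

center=(-7.7248,-23.6874) T_A=(2.9187,-22.6226) T_B=(2.6427,-26.3207) sweep=19.9646

bisector direction at 175.7306° = (-0.997225,0.074446)
center distance |VC| = r/sin(θ/2) = 10.696680/sin(80.0177°) = 10.861102
C = V + |VC|·bis = (-7.7248,-23.6874)
T_A = V + ((C−V)·d_A)·d_A = V + 1.8827·d_A = (2.9187,-22.6226)
T_B = V + ((C−V)·d_B)·d_B = V + 1.8827·d_B = (2.6427,-26.3207)
sweep = 180° − θ = 19.9646°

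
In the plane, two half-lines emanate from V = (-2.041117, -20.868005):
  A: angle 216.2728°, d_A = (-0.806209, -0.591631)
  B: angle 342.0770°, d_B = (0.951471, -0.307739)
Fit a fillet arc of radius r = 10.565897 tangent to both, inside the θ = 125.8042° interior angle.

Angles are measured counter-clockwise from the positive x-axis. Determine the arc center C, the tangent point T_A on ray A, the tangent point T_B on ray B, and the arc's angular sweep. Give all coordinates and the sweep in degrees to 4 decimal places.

center=(-0.1487,-32.5849) T_A=(-6.3998,-24.0666) T_B=(3.1029,-22.5317) sweep=54.1958

bisector direction at 279.1749° = (0.159449,-0.987206)
center distance |VC| = r/sin(θ/2) = 10.565897/sin(62.9021°) = 11.868734
C = V + |VC|·bis = (-0.1487,-32.5849)
T_A = V + ((C−V)·d_A)·d_A = V + 5.4064·d_A = (-6.3998,-24.0666)
T_B = V + ((C−V)·d_B)·d_B = V + 5.4064·d_B = (3.1029,-22.5317)
sweep = 180° − θ = 54.1958°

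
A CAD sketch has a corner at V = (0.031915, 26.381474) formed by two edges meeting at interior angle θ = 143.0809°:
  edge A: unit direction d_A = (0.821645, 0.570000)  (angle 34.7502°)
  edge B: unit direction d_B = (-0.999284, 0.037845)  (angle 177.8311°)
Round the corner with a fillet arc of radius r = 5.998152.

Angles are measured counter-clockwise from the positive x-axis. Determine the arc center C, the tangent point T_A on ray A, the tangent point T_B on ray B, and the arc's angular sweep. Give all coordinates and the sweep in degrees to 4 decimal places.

bisector direction at 106.2907° = (-0.280510,0.959851)
center distance |VC| = r/sin(θ/2) = 5.998152/sin(71.5405°) = 6.323513
C = V + |VC|·bis = (-1.7419,32.4511)
T_A = V + ((C−V)·d_A)·d_A = V + 2.0022·d_A = (1.6771,27.5228)
T_B = V + ((C−V)·d_B)·d_B = V + 2.0022·d_B = (-1.9689,26.4572)
sweep = 180° − θ = 36.9191°

center=(-1.7419,32.4511) T_A=(1.6771,27.5228) T_B=(-1.9689,26.4572) sweep=36.9191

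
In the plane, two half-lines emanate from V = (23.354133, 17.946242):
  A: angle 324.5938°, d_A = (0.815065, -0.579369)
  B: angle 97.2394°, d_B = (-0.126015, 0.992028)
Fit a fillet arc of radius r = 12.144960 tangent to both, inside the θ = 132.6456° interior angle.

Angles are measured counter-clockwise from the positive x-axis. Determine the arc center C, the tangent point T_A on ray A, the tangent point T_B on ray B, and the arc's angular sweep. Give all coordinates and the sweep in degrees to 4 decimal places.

bisector direction at 30.9166° = (0.857916,0.513790)
center distance |VC| = r/sin(θ/2) = 12.144960/sin(66.3228°) = 13.261260
C = V + |VC|·bis = (34.7312,24.7597)
T_A = V + ((C−V)·d_A)·d_A = V + 5.3255·d_A = (27.6948,14.8608)
T_B = V + ((C−V)·d_B)·d_B = V + 5.3255·d_B = (22.6830,23.2293)
sweep = 180° − θ = 47.3544°

center=(34.7312,24.7597) T_A=(27.6948,14.8608) T_B=(22.6830,23.2293) sweep=47.3544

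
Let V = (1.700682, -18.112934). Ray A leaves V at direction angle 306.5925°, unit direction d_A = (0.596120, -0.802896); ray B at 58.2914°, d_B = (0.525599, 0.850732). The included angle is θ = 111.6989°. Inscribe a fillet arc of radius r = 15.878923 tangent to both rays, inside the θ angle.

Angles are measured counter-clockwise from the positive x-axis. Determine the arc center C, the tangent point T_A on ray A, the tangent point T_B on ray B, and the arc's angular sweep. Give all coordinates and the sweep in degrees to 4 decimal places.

center=(20.8708,-17.2954) T_A=(8.1217,-26.7611) T_B=(7.3621,-8.9495) sweep=68.3011

bisector direction at 2.4419° = (0.999092,0.042607)
center distance |VC| = r/sin(θ/2) = 15.878923/sin(55.8494°) = 19.187515
C = V + |VC|·bis = (20.8708,-17.2954)
T_A = V + ((C−V)·d_A)·d_A = V + 10.7713·d_A = (8.1217,-26.7611)
T_B = V + ((C−V)·d_B)·d_B = V + 10.7713·d_B = (7.3621,-8.9495)
sweep = 180° − θ = 68.3011°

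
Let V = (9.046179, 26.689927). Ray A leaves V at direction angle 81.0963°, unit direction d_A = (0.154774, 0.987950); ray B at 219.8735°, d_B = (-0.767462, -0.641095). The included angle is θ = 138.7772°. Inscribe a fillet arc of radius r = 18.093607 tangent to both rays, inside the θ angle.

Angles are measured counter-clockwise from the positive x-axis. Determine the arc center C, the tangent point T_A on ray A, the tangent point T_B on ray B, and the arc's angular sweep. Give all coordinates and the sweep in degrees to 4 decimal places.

bisector direction at 150.4849° = (-0.870226,0.492653)
center distance |VC| = r/sin(θ/2) = 18.093607/sin(69.3886°) = 19.330993
C = V + |VC|·bis = (-7.7762,36.2134)
T_A = V + ((C−V)·d_A)·d_A = V + 6.8050·d_A = (10.0994,33.4130)
T_B = V + ((C−V)·d_B)·d_B = V + 6.8050·d_B = (3.8236,22.3272)
sweep = 180° − θ = 41.2228°

center=(-7.7762,36.2134) T_A=(10.0994,33.4130) T_B=(3.8236,22.3272) sweep=41.2228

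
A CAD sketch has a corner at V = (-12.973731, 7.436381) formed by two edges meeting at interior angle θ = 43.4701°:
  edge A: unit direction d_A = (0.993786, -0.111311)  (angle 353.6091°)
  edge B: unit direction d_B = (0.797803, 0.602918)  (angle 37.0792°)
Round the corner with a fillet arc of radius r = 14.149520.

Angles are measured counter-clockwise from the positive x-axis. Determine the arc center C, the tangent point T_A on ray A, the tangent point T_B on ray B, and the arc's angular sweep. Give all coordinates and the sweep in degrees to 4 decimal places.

center=(23.8737,17.5472) T_A=(22.2987,3.4856) T_B=(15.3427,28.8357) sweep=136.5299

bisector direction at 15.3442° = (0.964354,0.264616)
center distance |VC| = r/sin(θ/2) = 14.149520/sin(21.7351°) = 38.209409
C = V + |VC|·bis = (23.8737,17.5472)
T_A = V + ((C−V)·d_A)·d_A = V + 35.4930·d_A = (22.2987,3.4856)
T_B = V + ((C−V)·d_B)·d_B = V + 35.4930·d_B = (15.3427,28.8357)
sweep = 180° − θ = 136.5299°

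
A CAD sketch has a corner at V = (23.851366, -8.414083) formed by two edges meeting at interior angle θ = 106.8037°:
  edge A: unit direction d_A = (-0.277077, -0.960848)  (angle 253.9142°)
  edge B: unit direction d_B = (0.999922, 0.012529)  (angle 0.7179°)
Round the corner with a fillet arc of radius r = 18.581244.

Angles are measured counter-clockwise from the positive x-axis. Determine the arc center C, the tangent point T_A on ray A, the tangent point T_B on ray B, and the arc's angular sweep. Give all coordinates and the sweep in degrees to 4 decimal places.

bisector direction at 307.3161° = (0.606211,-0.795304)
center distance |VC| = r/sin(θ/2) = 18.581244/sin(53.4019°) = 23.144487
C = V + |VC|·bis = (37.8818,-26.8210)
T_A = V + ((C−V)·d_A)·d_A = V + 13.7987·d_A = (20.0281,-21.6726)
T_B = V + ((C−V)·d_B)·d_B = V + 13.7987·d_B = (37.6490,-8.2412)
sweep = 180° − θ = 73.1963°

center=(37.8818,-26.8210) T_A=(20.0281,-21.6726) T_B=(37.6490,-8.2412) sweep=73.1963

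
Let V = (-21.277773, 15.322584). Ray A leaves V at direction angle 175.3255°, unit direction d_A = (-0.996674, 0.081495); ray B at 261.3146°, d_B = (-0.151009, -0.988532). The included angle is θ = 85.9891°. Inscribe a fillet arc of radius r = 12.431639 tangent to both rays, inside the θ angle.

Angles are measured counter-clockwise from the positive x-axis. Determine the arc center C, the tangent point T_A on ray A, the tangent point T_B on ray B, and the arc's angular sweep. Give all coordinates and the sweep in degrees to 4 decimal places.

center=(-35.5804,4.0189) T_A=(-34.5673,16.4092) T_B=(-23.2913,2.1416) sweep=94.0109

bisector direction at 218.3201° = (-0.784559,-0.620054)
center distance |VC| = r/sin(θ/2) = 12.431639/sin(42.9945°) = 18.230113
C = V + |VC|·bis = (-35.5804,4.0189)
T_A = V + ((C−V)·d_A)·d_A = V + 13.3338·d_A = (-34.5673,16.4092)
T_B = V + ((C−V)·d_B)·d_B = V + 13.3338·d_B = (-23.2913,2.1416)
sweep = 180° − θ = 94.0109°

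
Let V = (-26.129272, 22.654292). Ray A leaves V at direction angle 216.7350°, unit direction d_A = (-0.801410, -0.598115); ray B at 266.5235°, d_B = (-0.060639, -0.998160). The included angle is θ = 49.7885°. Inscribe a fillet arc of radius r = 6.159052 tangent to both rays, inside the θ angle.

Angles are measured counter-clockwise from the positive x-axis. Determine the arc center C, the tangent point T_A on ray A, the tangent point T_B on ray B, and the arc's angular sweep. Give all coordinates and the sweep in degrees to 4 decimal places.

center=(-33.0818,9.7802) T_A=(-36.7656,14.7161) T_B=(-26.9341,9.4067) sweep=130.2115

bisector direction at 241.6293° = (-0.475175,-0.879891)
center distance |VC| = r/sin(θ/2) = 6.159052/sin(24.8942°) = 14.631496
C = V + |VC|·bis = (-33.0818,9.7802)
T_A = V + ((C−V)·d_A)·d_A = V + 13.2720·d_A = (-36.7656,14.7161)
T_B = V + ((C−V)·d_B)·d_B = V + 13.2720·d_B = (-26.9341,9.4067)
sweep = 180° − θ = 130.2115°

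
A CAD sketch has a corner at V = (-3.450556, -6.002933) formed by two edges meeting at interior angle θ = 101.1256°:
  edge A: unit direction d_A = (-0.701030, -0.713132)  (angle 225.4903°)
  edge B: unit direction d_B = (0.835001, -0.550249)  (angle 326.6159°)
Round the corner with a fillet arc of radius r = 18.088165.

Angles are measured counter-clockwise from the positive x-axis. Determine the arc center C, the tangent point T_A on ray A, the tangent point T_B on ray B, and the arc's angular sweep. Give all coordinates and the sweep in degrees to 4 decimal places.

center=(-0.9809,-29.2929) T_A=(-13.8801,-16.6125) T_B=(8.9721,-14.1892) sweep=78.8744

bisector direction at 276.0531° = (0.105450,-0.994425)
center distance |VC| = r/sin(θ/2) = 18.088165/sin(50.5628°) = 23.420518
C = V + |VC|·bis = (-0.9809,-29.2929)
T_A = V + ((C−V)·d_A)·d_A = V + 14.8775·d_A = (-13.8801,-16.6125)
T_B = V + ((C−V)·d_B)·d_B = V + 14.8775·d_B = (8.9721,-14.1892)
sweep = 180° − θ = 78.8744°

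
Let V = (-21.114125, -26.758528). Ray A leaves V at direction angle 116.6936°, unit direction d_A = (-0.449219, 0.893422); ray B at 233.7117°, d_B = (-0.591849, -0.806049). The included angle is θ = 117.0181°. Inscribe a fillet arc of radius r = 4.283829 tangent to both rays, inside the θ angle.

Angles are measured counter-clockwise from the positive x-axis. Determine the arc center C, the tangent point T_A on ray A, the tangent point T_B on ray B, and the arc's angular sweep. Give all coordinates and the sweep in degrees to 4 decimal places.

center=(-26.1202,-26.3384) T_A=(-22.2930,-24.4140) T_B=(-22.6673,-28.8738) sweep=62.9819

bisector direction at 175.2027° = (-0.996497,0.083632)
center distance |VC| = r/sin(θ/2) = 4.283829/sin(58.5091°) = 5.023707
C = V + |VC|·bis = (-26.1202,-26.3384)
T_A = V + ((C−V)·d_A)·d_A = V + 2.6242·d_A = (-22.2930,-24.4140)
T_B = V + ((C−V)·d_B)·d_B = V + 2.6242·d_B = (-22.6673,-28.8738)
sweep = 180° − θ = 62.9819°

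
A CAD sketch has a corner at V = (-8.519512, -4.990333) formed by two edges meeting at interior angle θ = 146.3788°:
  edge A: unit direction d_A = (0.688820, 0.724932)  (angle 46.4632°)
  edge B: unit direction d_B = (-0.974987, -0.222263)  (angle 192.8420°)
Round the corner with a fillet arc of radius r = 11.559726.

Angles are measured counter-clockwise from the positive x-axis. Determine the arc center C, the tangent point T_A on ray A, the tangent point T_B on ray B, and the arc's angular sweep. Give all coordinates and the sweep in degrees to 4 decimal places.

center=(-14.4939,5.5040) T_A=(-6.1139,-2.4586) T_B=(-11.9246,-5.7666) sweep=33.6212

bisector direction at 119.6526° = (-0.494740,0.869041)
center distance |VC| = r/sin(θ/2) = 11.559726/sin(73.1894°) = 12.075772
C = V + |VC|·bis = (-14.4939,5.5040)
T_A = V + ((C−V)·d_A)·d_A = V + 3.4924·d_A = (-6.1139,-2.4586)
T_B = V + ((C−V)·d_B)·d_B = V + 3.4924·d_B = (-11.9246,-5.7666)
sweep = 180° − θ = 33.6212°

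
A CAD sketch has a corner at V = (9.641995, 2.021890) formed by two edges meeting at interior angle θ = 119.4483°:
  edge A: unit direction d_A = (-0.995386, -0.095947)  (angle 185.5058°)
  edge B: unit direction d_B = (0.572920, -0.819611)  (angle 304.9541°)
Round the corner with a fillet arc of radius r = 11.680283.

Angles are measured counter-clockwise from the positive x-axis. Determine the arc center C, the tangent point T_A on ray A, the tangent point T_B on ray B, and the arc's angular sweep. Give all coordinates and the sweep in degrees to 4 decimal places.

bisector direction at 245.2300° = (-0.418978,-0.907997)
center distance |VC| = r/sin(θ/2) = 11.680283/sin(59.7242°) = 13.524980
C = V + |VC|·bis = (3.9753,-10.2587)
T_A = V + ((C−V)·d_A)·d_A = V + 6.8188·d_A = (2.8547,1.3676)
T_B = V + ((C−V)·d_B)·d_B = V + 6.8188·d_B = (13.5486,-3.5669)
sweep = 180° − θ = 60.5517°

center=(3.9753,-10.2587) T_A=(2.8547,1.3676) T_B=(13.5486,-3.5669) sweep=60.5517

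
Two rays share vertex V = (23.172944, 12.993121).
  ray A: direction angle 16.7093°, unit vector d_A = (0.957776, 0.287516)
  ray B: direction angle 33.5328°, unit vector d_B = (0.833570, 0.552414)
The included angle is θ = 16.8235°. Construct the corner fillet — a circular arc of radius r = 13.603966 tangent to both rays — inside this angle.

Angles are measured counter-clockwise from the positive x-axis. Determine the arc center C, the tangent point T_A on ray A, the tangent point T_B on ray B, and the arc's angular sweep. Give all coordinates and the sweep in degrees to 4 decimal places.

center=(107.3725,52.4728) T_A=(111.2838,39.4432) T_B=(99.8575,63.8127) sweep=163.1765

bisector direction at 25.1211° = (0.905413,0.424532)
center distance |VC| = r/sin(θ/2) = 13.603966/sin(8.4117°) = 92.995742
C = V + |VC|·bis = (107.3725,52.4728)
T_A = V + ((C−V)·d_A)·d_A = V + 91.9953·d_A = (111.2838,39.4432)
T_B = V + ((C−V)·d_B)·d_B = V + 91.9953·d_B = (99.8575,63.8127)
sweep = 180° − θ = 163.1765°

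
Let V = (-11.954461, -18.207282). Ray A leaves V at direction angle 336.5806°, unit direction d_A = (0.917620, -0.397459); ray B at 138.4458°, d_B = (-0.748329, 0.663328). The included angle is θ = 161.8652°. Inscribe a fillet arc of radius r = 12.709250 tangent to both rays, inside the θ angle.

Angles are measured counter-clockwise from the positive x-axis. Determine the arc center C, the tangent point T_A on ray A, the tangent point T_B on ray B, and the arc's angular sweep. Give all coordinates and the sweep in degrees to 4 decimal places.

center=(-5.0419,-7.3512) T_A=(-10.0933,-19.0134) T_B=(-13.4723,-16.8619) sweep=18.1348

bisector direction at 57.5132° = (0.537105,0.843515)
center distance |VC| = r/sin(θ/2) = 12.709250/sin(80.9326°) = 12.870079
C = V + |VC|·bis = (-5.0419,-7.3512)
T_A = V + ((C−V)·d_A)·d_A = V + 2.0283·d_A = (-10.0933,-19.0134)
T_B = V + ((C−V)·d_B)·d_B = V + 2.0283·d_B = (-13.4723,-16.8619)
sweep = 180° − θ = 18.1348°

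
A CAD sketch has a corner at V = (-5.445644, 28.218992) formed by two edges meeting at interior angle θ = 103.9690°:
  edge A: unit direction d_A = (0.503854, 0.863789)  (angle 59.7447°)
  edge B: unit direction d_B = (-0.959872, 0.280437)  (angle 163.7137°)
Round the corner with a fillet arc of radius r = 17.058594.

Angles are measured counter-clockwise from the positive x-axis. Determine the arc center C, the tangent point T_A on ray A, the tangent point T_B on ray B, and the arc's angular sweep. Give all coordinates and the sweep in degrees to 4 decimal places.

bisector direction at 111.7292° = (-0.370220,0.928944)
center distance |VC| = r/sin(θ/2) = 17.058594/sin(51.9845°) = 21.652244
C = V + |VC|·bis = (-13.4617,48.3327)
T_A = V + ((C−V)·d_A)·d_A = V + 13.3351·d_A = (1.2733,39.7377)
T_B = V + ((C−V)·d_B)·d_B = V + 13.3351·d_B = (-18.2456,31.9586)
sweep = 180° − θ = 76.0310°

center=(-13.4617,48.3327) T_A=(1.2733,39.7377) T_B=(-18.2456,31.9586) sweep=76.0310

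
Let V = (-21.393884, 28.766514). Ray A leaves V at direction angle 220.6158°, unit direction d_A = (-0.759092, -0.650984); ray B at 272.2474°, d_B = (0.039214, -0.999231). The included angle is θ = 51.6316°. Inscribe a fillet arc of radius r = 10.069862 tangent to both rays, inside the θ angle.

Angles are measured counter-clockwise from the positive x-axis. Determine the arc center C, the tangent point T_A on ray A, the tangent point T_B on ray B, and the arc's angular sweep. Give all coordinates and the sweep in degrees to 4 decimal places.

bisector direction at 246.4316° = (-0.399844,-0.916583)
center distance |VC| = r/sin(θ/2) = 10.069862/sin(25.8158°) = 23.123627
C = V + |VC|·bis = (-30.6397,7.5718)
T_A = V + ((C−V)·d_A)·d_A = V + 20.8159·d_A = (-37.1950,15.2157)
T_B = V + ((C−V)·d_B)·d_B = V + 20.8159·d_B = (-20.5776,7.9667)
sweep = 180° − θ = 128.3684°

center=(-30.6397,7.5718) T_A=(-37.1950,15.2157) T_B=(-20.5776,7.9667) sweep=128.3684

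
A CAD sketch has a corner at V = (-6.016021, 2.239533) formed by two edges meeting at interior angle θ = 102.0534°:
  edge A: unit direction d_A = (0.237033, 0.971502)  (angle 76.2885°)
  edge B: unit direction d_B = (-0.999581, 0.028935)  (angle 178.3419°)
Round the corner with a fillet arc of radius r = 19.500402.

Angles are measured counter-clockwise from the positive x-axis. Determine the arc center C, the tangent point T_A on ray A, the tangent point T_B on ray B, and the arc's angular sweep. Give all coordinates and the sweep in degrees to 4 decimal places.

bisector direction at 127.3152° = (-0.606199,0.795313)
center distance |VC| = r/sin(θ/2) = 19.500402/sin(51.0267°) = 25.082866
C = V + |VC|·bis = (-21.2212,22.1883)
T_A = V + ((C−V)·d_A)·d_A = V + 15.7761·d_A = (-2.2766,17.5660)
T_B = V + ((C−V)·d_B)·d_B = V + 15.7761·d_B = (-21.7855,2.6960)
sweep = 180° − θ = 77.9466°

center=(-21.2212,22.1883) T_A=(-2.2766,17.5660) T_B=(-21.7855,2.6960) sweep=77.9466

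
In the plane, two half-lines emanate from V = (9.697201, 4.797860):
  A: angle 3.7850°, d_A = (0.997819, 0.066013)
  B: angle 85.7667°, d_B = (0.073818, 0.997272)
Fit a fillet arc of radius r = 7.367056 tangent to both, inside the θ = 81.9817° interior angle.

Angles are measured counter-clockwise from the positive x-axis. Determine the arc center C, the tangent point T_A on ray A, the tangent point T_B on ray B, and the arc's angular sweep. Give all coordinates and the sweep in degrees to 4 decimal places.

center=(17.6700,12.7085) T_A=(18.1563,5.3575) T_B=(10.3230,13.2523) sweep=98.0183

bisector direction at 44.7759° = (0.709868,0.704335)
center distance |VC| = r/sin(θ/2) = 7.367056/sin(40.9909°) = 11.231321
C = V + |VC|·bis = (17.6700,12.7085)
T_A = V + ((C−V)·d_A)·d_A = V + 8.4776·d_A = (18.1563,5.3575)
T_B = V + ((C−V)·d_B)·d_B = V + 8.4776·d_B = (10.3230,13.2523)
sweep = 180° − θ = 98.0183°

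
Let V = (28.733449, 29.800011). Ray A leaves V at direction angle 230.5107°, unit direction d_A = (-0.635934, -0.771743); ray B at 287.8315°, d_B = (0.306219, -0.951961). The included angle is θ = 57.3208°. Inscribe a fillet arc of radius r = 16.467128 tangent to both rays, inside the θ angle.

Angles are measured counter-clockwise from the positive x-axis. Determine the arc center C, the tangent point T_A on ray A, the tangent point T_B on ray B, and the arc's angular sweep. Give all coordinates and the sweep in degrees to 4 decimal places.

center=(22.2829,-3.9225) T_A=(9.5745,6.5495) T_B=(37.9590,1.1200) sweep=122.6792

bisector direction at 259.1711° = (-0.187877,-0.982193)
center distance |VC| = r/sin(θ/2) = 16.467128/sin(28.6604°) = 34.333902
C = V + |VC|·bis = (22.2829,-3.9225)
T_A = V + ((C−V)·d_A)·d_A = V + 30.1272·d_A = (9.5745,6.5495)
T_B = V + ((C−V)·d_B)·d_B = V + 30.1272·d_B = (37.9590,1.1200)
sweep = 180° − θ = 122.6792°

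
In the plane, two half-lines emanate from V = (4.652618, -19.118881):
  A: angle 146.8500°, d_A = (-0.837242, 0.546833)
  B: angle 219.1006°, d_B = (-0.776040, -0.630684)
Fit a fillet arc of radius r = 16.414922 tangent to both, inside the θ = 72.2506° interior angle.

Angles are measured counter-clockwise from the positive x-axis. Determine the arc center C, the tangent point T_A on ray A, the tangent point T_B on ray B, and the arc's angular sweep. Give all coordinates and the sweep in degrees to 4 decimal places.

center=(-23.1528,-20.5641) T_A=(-14.1766,-6.8208) T_B=(-12.8002,-33.3027) sweep=107.7494

bisector direction at 182.9753° = (-0.998652,-0.051905)
center distance |VC| = r/sin(θ/2) = 16.414922/sin(36.1253°) = 27.842992
C = V + |VC|·bis = (-23.1528,-20.5641)
T_A = V + ((C−V)·d_A)·d_A = V + 22.4896·d_A = (-14.1766,-6.8208)
T_B = V + ((C−V)·d_B)·d_B = V + 22.4896·d_B = (-12.8002,-33.3027)
sweep = 180° − θ = 107.7494°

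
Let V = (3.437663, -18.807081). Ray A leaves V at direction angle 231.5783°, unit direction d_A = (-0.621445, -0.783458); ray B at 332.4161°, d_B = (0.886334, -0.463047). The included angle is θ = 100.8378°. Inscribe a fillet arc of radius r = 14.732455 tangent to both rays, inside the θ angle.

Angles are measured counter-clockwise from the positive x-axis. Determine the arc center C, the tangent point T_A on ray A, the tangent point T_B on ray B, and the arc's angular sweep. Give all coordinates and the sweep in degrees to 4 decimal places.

center=(7.4110,-37.5047) T_A=(-4.1313,-28.3493) T_B=(14.2328,-24.4468) sweep=79.1622

bisector direction at 281.9972° = (0.207864,-0.978158)
center distance |VC| = r/sin(θ/2) = 14.732455/sin(50.4189°) = 19.115099
C = V + |VC|·bis = (7.4110,-37.5047)
T_A = V + ((C−V)·d_A)·d_A = V + 12.1796·d_A = (-4.1313,-28.3493)
T_B = V + ((C−V)·d_B)·d_B = V + 12.1796·d_B = (14.2328,-24.4468)
sweep = 180° − θ = 79.1622°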